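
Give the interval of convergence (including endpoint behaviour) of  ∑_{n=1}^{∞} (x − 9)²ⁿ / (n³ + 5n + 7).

[8, 10]

By the ratio test, |a_{n+1}/a_n| = (n³ + 5n + 7)/((n+1)³ + 5(n+1) + 7) → 1.
Successive powers of (x − 9) differ by 2, so the series converges when |x − 9|² · 1 < 1, i.e. |x − 9| < √(1) = 1. So R = 1.
When x = 10, absolute convergence follows by limit comparison with Σ 1/n³.
Endpoint x = 8: absolute convergence follows by limit comparison with Σ 1/n³.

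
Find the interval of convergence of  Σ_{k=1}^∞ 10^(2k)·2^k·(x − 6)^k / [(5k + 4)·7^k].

[1193/200, 1207/200)

Ratio test: |a_{k+1}/a_k| = [(5k + 4)/(5(k+1) + 4)] · 100·2/7 → 200/7 as k → ∞.
Convergence for |x − 6| · 200/7 < 1, i.e. |x − 6| < 7/200. So R = 7/200.
At x = 1207/200: the terms behave like c/k; limit comparison with the harmonic series gives divergence.
Endpoint x = 1193/200: the terms alternate in sign and decrease monotonically to 0 in absolute value (size ~ c/k), so the alternating series test gives convergence.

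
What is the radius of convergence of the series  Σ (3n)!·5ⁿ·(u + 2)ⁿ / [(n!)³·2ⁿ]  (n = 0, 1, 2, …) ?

R = 2/135

Apply the ratio test: |a_{n+1}| / |a_n| = (3n+1)·(3n+2)·(3n+3)/(n+1)³ · 5/2, which tends to 135/2 as n → ∞.
The series converges when 135/2 · |u + 2| < 1, giving R = 2/135.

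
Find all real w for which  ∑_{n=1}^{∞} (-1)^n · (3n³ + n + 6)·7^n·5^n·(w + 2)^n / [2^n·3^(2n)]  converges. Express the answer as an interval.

(-88/35, -52/35)

Ratio test: |a_{n+1}/a_n| = [(3(n+1)³ + (n+1) + 6)/(3n³ + n + 6)] · 7·5/(2·9) → 35/18 as n → ∞.
Hence the series converges for |w + 2| < 1/(35/18) = 18/35, so the radius of convergence is 18/35.
Endpoint w = -52/35: the n-th term does not approach 0; divergence by the term test.
At w = -88/35: the n-th term does not approach 0; divergence by the term test.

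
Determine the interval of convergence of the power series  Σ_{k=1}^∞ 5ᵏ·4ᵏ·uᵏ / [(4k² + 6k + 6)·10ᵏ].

By the ratio test, |a_{k+1}/a_k| = [(4k² + 6k + 6)/(4(k+1)² + 6(k+1) + 6)] · 5·4/10 → 2.
Hence the series converges for |u| < 1/(2) = 1/2, so the radius of convergence is 1/2.
Check u = 1/2: the series is dominated by a constant times Σ 1/k², which converges (p = 2 > 1).
At u = -1/2: absolute convergence follows by limit comparison with Σ 1/k².

[-1/2, 1/2]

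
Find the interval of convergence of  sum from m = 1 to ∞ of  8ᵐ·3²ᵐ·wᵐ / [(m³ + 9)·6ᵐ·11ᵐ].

[-11/12, 11/12]

By the ratio test, |a_{m+1}/a_m| = [(m³ + 9)/((m+1)³ + 9)] · 8·9/(6·11) → 12/11.
The series converges when 12/11 · |w| < 1, giving R = 11/12.
Endpoint w = 11/12: the terms are on the order of 1/m³, so the series converges absolutely by comparison with the p-series (p = 3 > 1).
Endpoint w = -11/12: the series is dominated by a constant times Σ 1/m³, which converges (p = 3 > 1).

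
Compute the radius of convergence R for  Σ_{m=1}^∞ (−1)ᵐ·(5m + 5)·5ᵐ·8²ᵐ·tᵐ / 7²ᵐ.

Apply the ratio test: |a_{m+1}| / |a_m| = [(5(m+1) + 5)/(5m + 5)] · 5·64/49, which tends to 320/49 as m → ∞.
Hence the series converges for |t| < 1/(320/49) = 49/320, so the radius of convergence is 49/320.

R = 49/320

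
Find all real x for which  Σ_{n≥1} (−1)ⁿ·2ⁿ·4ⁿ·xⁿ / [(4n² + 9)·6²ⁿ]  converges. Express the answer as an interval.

Ratio test: |a_{n+1}/a_n| = [(4n² + 9)/(4(n+1)² + 9)] · 2·4/36 → 2/9 as n → ∞.
Thus R = 1/(2/9) = 9/2.
When x = 9/2, the series is dominated by a constant times Σ 1/n², which converges (p = 2 > 1).
At x = -9/2: the terms are on the order of 1/n², so the series converges absolutely by comparison with the p-series (p = 2 > 1).

[-9/2, 9/2]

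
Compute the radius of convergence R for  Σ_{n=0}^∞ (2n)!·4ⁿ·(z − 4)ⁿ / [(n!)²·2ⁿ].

Apply the ratio test: |a_{n+1}| / |a_n| = (2n+1)·(2n+2)/(n+1)² · 4/2, which tends to 8 as n → ∞.
Convergence for |z − 4| · 8 < 1, i.e. |z − 4| < 1/8. So R = 1/8.

R = 1/8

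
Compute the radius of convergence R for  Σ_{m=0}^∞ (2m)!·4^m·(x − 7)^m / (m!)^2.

The ratio of consecutive coefficients is (2m+1)·(2m+2)/(m+1)² · 4 → 16.
The series converges when 16 · |x − 7| < 1, giving R = 1/16.

R = 1/16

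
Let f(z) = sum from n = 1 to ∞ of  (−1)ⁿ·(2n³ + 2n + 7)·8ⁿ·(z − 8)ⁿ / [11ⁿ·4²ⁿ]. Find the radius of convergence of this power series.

By the ratio test, |a_{n+1}/a_n| = [(2(n+1)³ + 2(n+1) + 7)/(2n³ + 2n + 7)] · 8/(11·16) → 1/22.
Convergence for |z − 8| · 1/22 < 1, i.e. |z − 8| < 22. So R = 22.

R = 22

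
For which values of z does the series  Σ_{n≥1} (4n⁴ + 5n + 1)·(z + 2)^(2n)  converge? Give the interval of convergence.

Apply the ratio test: |a_{n+1}| / |a_n| = (4(n+1)⁴ + 5(n+1) + 1)/(4n⁴ + 5n + 1), which tends to 1 as n → ∞.
Successive powers of (z + 2) differ by 2, so the series converges when |z + 2|² · 1 < 1, i.e. |z + 2| < √(1) = 1. So R = 1.
Check z = -1: the terms do not tend to 0, so the series diverges.
When z = -3, the terms do not tend to 0, so the series diverges.

(-3, -1)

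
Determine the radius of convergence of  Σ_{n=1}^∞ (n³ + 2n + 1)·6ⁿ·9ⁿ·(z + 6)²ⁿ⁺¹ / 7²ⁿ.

Apply the ratio test: |a_{n+1}| / |a_n| = [((n+1)³ + 2(n+1) + 1)/(n³ + 2n + 1)] · 6·9/49, which tends to 54/49 as n → ∞.
Successive powers of (z + 6) differ by 2, so the series converges when |z + 6|² · 54/49 < 1, i.e. |z + 6| < √(49/54). So R = 7√6/18.

R = 7√6/18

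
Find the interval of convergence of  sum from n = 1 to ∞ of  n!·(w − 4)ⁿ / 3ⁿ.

{4}

By the ratio test, |a_{n+1}/a_n| = (n+1) · 1/3 → ∞.
Since the ratio → ∞, the series diverges for every w ≠ 4, and R = 0.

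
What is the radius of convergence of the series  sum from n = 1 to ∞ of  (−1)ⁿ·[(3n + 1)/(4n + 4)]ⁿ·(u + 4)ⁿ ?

By the Cauchy root test, |a_n|^(1/n) = (3n + 1)/(4n + 4) → 3/4.
Hence the series converges for |u + 4| < 1/(3/4) = 4/3, so the radius of convergence is 4/3.

R = 4/3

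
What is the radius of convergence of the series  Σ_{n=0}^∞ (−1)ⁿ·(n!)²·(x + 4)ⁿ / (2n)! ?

Apply the ratio test: |a_{n+1}| / |a_n| = (n+1)²/[(2n+1)·(2n+2)], which tends to 1/4 as n → ∞.
The series converges when 1/4 · |x + 4| < 1, giving R = 4.

R = 4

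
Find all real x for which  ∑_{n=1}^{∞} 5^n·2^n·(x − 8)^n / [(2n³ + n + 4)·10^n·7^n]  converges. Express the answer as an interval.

By the ratio test, |a_{n+1}/a_n| = [(2n³ + n + 4)/(2(n+1)³ + (n+1) + 4)] · 5·2/(10·7) → 1/7.
The series converges when 1/7 · |x − 8| < 1, giving R = 7.
Check x = 15: absolute convergence follows by limit comparison with Σ 1/n³.
At x = 1: the series is dominated by a constant times Σ 1/n³, which converges (p = 3 > 1).

[1, 15]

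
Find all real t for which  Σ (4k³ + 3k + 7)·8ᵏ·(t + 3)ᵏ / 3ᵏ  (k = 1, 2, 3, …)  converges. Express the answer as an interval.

By the ratio test, |a_{k+1}/a_k| = [(4(k+1)³ + 3(k+1) + 7)/(4k³ + 3k + 7)] · 8/3 → 8/3.
Convergence for |t + 3| · 8/3 < 1, i.e. |t + 3| < 3/8. So R = 3/8.
At t = -21/8: the terms do not tend to 0, so the series diverges.
At t = -27/8: the terms have absolute value of order k³, which does not tend to 0, so the series diverges by the divergence test.

(-27/8, -21/8)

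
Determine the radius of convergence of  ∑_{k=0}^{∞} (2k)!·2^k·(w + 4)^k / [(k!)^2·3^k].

R = 3/8

By the ratio test, |a_{k+1}/a_k| = (2k+1)·(2k+2)/(k+1)² · 2/3 → 8/3.
Convergence for |w + 4| · 8/3 < 1, i.e. |w + 4| < 3/8. So R = 3/8.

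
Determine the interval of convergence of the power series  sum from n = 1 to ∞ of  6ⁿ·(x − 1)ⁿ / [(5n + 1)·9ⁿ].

[-1/2, 5/2)

Apply the ratio test: |a_{n+1}| / |a_n| = [(5n + 1)/(5(n+1) + 1)] · 6/9, which tends to 2/3 as n → ∞.
Hence the series converges for |x − 1| < 1/(2/3) = 3/2, so the radius of convergence is 3/2.
At x = 5/2: the terms are asymptotic to a nonzero constant times 1/n, so the series diverges by limit comparison with Σ 1/n.
At x = -1/2: the terms alternate in sign and decrease monotonically to 0 in absolute value (size ~ c/n), so the alternating series test gives convergence.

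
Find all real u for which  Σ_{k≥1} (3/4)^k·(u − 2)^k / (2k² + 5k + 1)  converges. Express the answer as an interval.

[2/3, 10/3]

The ratio of consecutive coefficients is [(2k² + 5k + 1)/(2(k+1)² + 5(k+1) + 1)] · 3/4 → 3/4.
Convergence for |u − 2| · 3/4 < 1, i.e. |u − 2| < 4/3. So R = 4/3.
Check u = 10/3: the series is dominated by a constant times Σ 1/k², which converges (p = 2 > 1).
At u = 2/3: the terms are on the order of 1/k², so the series converges absolutely by comparison with the p-series (p = 2 > 1).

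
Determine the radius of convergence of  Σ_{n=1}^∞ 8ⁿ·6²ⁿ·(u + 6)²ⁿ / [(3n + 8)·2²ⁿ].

Apply the ratio test: |a_{n+1}| / |a_n| = [(3n + 8)/(3(n+1) + 8)] · 8·36/4, which tends to 72 as n → ∞.
Writing y = (u + 6)², the series in y has radius 1/72, so |u + 6| < √(1/72) and R = √2/12.

R = √2/12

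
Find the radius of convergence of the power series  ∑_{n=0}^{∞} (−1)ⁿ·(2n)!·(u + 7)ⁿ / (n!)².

R = 1/4

Apply the ratio test: |a_{n+1}| / |a_n| = (2n+1)·(2n+2)/(n+1)², which tends to 4 as n → ∞.
Thus R = 1/(4) = 1/4.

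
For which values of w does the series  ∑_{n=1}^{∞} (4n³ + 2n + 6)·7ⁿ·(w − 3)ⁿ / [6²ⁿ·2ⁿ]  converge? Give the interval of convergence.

Ratio test: |a_{n+1}/a_n| = [(4(n+1)³ + 2(n+1) + 6)/(4n³ + 2n + 6)] · 7/(36·2) → 7/72 as n → ∞.
Hence the series converges for |w − 3| < 1/(7/72) = 72/7, so the radius of convergence is 72/7.
When w = 93/7, the terms do not tend to 0, so the series diverges.
When w = -51/7, the terms have absolute value of order n³, which does not tend to 0, so the series diverges by the divergence test.

(-51/7, 93/7)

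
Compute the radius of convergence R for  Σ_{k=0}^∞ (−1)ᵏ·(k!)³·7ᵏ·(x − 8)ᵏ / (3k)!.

Ratio test: |a_{k+1}/a_k| = (k+1)³/[(3k+1)·(3k+2)·(3k+3)] · 7 → 7/27 as k → ∞.
Hence the series converges for |x − 8| < 1/(7/27) = 27/7, so the radius of convergence is 27/7.

R = 27/7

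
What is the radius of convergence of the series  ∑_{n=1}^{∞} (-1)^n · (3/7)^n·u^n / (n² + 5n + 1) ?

By the ratio test, |a_{n+1}/a_n| = [(n² + 5n + 1)/((n+1)² + 5(n+1) + 1)] · 3/7 → 3/7.
Convergence for |u| · 3/7 < 1, i.e. |u| < 7/3. So R = 7/3.

R = 7/3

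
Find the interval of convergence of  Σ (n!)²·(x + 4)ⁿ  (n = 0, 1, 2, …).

Apply the ratio test: |a_{n+1}| / |a_n| = (n+1)², which tends to ∞ as n → ∞.
The ratio grows without bound, so the series diverges whenever (x + 4) ≠ 0; it converges only at x = -4. R = 0.

{-4}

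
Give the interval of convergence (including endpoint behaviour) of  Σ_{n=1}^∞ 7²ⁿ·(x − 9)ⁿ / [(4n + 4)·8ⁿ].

Apply the ratio test: |a_{n+1}| / |a_n| = [(4n + 4)/(4(n+1) + 4)] · 49/8, which tends to 49/8 as n → ∞.
Thus R = 1/(49/8) = 8/49.
Endpoint x = 449/49: comparison with the harmonic series Σ 1/n shows the series diverges.
At x = 433/49: convergence follows from the alternating series test (terms decrease monotonically to 0).

[433/49, 449/49)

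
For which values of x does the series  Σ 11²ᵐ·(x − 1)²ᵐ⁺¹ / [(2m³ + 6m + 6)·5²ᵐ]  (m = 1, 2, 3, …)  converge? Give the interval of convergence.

[6/11, 16/11]

Apply the ratio test: |a_{m+1}| / |a_m| = [(2m³ + 6m + 6)/(2(m+1)³ + 6(m+1) + 6)] · 121/25, which tends to 121/25 as m → ∞.
Successive powers of (x − 1) differ by 2, so the series converges when |x − 1|² · 121/25 < 1, i.e. |x − 1| < √(25/121) = 5/11. So R = 5/11.
At x = 16/11: absolute convergence follows by limit comparison with Σ 1/m³.
When x = 6/11, absolute convergence follows by limit comparison with Σ 1/m³.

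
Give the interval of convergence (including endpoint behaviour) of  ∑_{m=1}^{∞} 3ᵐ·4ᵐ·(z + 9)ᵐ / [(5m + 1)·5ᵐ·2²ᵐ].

[-32/3, -22/3)

By the ratio test, |a_{m+1}/a_m| = [(5m + 1)/(5(m+1) + 1)] · 3·4/(5·4) → 3/5.
Convergence for |z + 9| · 3/5 < 1, i.e. |z + 9| < 5/3. So R = 5/3.
When z = -22/3, the terms are asymptotic to a nonzero constant times 1/m, so the series diverges by limit comparison with Σ 1/m.
Check z = -32/3: the terms alternate in sign and decrease monotonically to 0 in absolute value (size ~ c/m), so the alternating series test gives convergence.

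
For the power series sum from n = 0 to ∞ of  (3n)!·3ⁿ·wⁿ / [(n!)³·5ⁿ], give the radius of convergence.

By the ratio test, |a_{n+1}/a_n| = (3n+1)·(3n+2)·(3n+3)/(n+1)³ · 3/5 → 81/5.
The series converges when 81/5 · |w| < 1, giving R = 5/81.

R = 5/81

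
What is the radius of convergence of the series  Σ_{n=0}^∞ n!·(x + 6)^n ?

Ratio test: |a_{n+1}/a_n| = (n+1) → ∞ as n → ∞.
Since the ratio → ∞, the series diverges for every x ≠ -6, and R = 0.

R = 0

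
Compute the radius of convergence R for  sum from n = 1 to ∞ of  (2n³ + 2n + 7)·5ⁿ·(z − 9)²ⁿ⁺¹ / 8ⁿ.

By the ratio test, |a_{n+1}/a_n| = [(2(n+1)³ + 2(n+1) + 7)/(2n³ + 2n + 7)] · 5/8 → 5/8.
Successive powers of (z − 9) differ by 2, so the series converges when |z − 9|² · 5/8 < 1, i.e. |z − 9| < √(8/5). So R = 2√10/5.

R = 2√10/5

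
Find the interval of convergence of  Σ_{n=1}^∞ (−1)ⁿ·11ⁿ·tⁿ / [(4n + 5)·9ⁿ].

(-9/11, 9/11]

By the ratio test, |a_{n+1}/a_n| = [(4n + 5)/(4(n+1) + 5)] · 11/9 → 11/9.
The series converges when 11/9 · |t| < 1, giving R = 9/11.
When t = 9/11, convergence follows from the alternating series test (terms decrease monotonically to 0).
At t = -9/11: the terms behave like c/n; limit comparison with the harmonic series gives divergence.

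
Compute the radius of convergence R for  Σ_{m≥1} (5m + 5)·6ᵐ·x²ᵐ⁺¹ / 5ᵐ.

The ratio of consecutive coefficients is [(5(m+1) + 5)/(5m + 5)] · 6/5 → 6/5.
Writing y = x², the series in y has radius 5/6, so |x| < √(5/6) and R = √30/6.

R = √30/6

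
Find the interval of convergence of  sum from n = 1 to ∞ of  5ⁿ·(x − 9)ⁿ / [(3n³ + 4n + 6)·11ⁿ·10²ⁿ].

Ratio test: |a_{n+1}/a_n| = [(3n³ + 4n + 6)/(3(n+1)³ + 4(n+1) + 6)] · 5/(11·100) → 1/220 as n → ∞.
Thus R = 1/(1/220) = 220.
When x = 229, the series is dominated by a constant times Σ 1/n³, which converges (p = 3 > 1).
When x = -211, the series is dominated by a constant times Σ 1/n³, which converges (p = 3 > 1).

[-211, 229]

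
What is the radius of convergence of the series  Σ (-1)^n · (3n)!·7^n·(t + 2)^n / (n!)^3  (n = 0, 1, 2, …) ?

The ratio of consecutive coefficients is (3n+1)·(3n+2)·(3n+3)/(n+1)³ · 7 → 189.
Thus R = 1/(189) = 1/189.

R = 1/189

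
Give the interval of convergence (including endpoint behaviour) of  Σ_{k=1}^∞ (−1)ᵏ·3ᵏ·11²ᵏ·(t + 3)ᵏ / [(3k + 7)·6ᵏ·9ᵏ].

By the ratio test, |a_{k+1}/a_k| = [(3k + 7)/(3(k+1) + 7)] · 3·121/(6·9) → 121/18.
Thus R = 1/(121/18) = 18/121.
When t = -345/121, convergence follows from the alternating series test (terms decrease monotonically to 0).
Check t = -381/121: comparison with the harmonic series Σ 1/k shows the series diverges.

(-381/121, -345/121]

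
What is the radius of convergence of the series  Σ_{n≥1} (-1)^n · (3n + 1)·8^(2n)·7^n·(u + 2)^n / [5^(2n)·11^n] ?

Ratio test: |a_{n+1}/a_n| = [(3(n+1) + 1)/(3n + 1)] · 64·7/(25·11) → 448/275 as n → ∞.
Hence the series converges for |u + 2| < 1/(448/275) = 275/448, so the radius of convergence is 275/448.

R = 275/448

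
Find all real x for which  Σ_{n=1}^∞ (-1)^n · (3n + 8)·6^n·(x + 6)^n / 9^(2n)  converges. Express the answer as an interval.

(-39/2, 15/2)

Ratio test: |a_{n+1}/a_n| = [(3(n+1) + 8)/(3n + 8)] · 6/81 → 2/27 as n → ∞.
The series converges when 2/27 · |x + 6| < 1, giving R = 27/2.
At x = 15/2: the terms have absolute value of order n, which does not tend to 0, so the series diverges by the divergence test.
At x = -39/2: the terms do not tend to 0, so the series diverges.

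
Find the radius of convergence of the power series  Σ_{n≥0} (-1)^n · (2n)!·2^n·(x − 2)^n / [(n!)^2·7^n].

Apply the ratio test: |a_{n+1}| / |a_n| = (2n+1)·(2n+2)/(n+1)² · 2/7, which tends to 8/7 as n → ∞.
The series converges when 8/7 · |x − 2| < 1, giving R = 7/8.

R = 7/8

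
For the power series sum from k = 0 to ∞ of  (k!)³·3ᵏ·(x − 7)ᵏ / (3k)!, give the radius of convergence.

R = 9

Apply the ratio test: |a_{k+1}| / |a_k| = (k+1)³/[(3k+1)·(3k+2)·(3k+3)] · 3, which tends to 1/9 as k → ∞.
The series converges when 1/9 · |x − 7| < 1, giving R = 9.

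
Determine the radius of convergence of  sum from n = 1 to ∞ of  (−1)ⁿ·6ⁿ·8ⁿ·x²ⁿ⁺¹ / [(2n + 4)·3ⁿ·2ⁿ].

R = √2/4

By the ratio test, |a_{n+1}/a_n| = [(2n + 4)/(2(n+1) + 4)] · 6·8/(3·2) → 8.
Successive powers of x differ by 2, so the series converges when |x|² · 8 < 1, i.e. |x| < √(1/8). So R = √2/4.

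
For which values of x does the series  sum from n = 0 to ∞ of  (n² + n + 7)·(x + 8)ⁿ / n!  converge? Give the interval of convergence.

Apply the ratio test: |a_{n+1}| / |a_n| = ((n+1)² + (n+1) + 7)/(n² + n + 7) · 1/(n+1), which tends to 0 as n → ∞.
The limit is 0, so the series converges for all x; R = ∞.

(−∞, ∞)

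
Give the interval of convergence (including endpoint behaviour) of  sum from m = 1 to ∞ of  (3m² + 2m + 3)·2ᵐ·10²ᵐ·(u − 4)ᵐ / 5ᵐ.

(159/40, 161/40)

Ratio test: |a_{m+1}/a_m| = [(3(m+1)² + 2(m+1) + 3)/(3m² + 2m + 3)] · 2·100/5 → 40 as m → ∞.
Thus R = 1/(40) = 1/40.
Check u = 161/40: the terms have absolute value of order m², which does not tend to 0, so the series diverges by the divergence test.
Endpoint u = 159/40: the terms do not tend to 0, so the series diverges.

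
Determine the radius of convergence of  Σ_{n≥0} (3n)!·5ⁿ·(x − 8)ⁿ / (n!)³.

R = 1/135

Apply the ratio test: |a_{n+1}| / |a_n| = (3n+1)·(3n+2)·(3n+3)/(n+1)³ · 5, which tends to 135 as n → ∞.
The series converges when 135 · |x − 8| < 1, giving R = 1/135.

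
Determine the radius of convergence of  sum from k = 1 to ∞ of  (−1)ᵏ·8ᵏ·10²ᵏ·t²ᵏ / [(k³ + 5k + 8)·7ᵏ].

R = √14/40

By the ratio test, |a_{k+1}/a_k| = [(k³ + 5k + 8)/((k+1)³ + 5(k+1) + 8)] · 8·100/7 → 800/7.
Successive powers of t differ by 2, so the series converges when |t|² · 800/7 < 1, i.e. |t| < √(7/800). So R = √14/40.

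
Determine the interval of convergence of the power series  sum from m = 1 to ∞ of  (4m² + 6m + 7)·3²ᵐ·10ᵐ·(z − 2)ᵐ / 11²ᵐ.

(59/90, 301/90)

By the ratio test, |a_{m+1}/a_m| = [(4(m+1)² + 6(m+1) + 7)/(4m² + 6m + 7)] · 9·10/121 → 90/121.
The series converges when 90/121 · |z − 2| < 1, giving R = 121/90.
At z = 301/90: the m-th term does not approach 0; divergence by the term test.
Endpoint z = 59/90: the m-th term does not approach 0; divergence by the term test.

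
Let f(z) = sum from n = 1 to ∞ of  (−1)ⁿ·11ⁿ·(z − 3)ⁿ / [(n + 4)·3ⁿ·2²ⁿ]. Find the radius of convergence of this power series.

R = 12/11

Apply the ratio test: |a_{n+1}| / |a_n| = [(n + 4)/((n+1) + 4)] · 11/(3·4), which tends to 11/12 as n → ∞.
Thus R = 1/(11/12) = 12/11.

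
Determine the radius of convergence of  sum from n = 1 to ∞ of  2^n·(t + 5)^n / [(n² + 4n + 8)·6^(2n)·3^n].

R = 54

The ratio of consecutive coefficients is [(n² + 4n + 8)/((n+1)² + 4(n+1) + 8)] · 2/(36·3) → 1/54.
Hence the series converges for |t + 5| < 1/(1/54) = 54, so the radius of convergence is 54.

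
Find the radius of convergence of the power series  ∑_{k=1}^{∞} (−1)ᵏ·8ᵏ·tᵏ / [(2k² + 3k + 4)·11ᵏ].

Apply the ratio test: |a_{k+1}| / |a_k| = [(2k² + 3k + 4)/(2(k+1)² + 3(k+1) + 4)] · 8/11, which tends to 8/11 as k → ∞.
Hence the series converges for |t| < 1/(8/11) = 11/8, so the radius of convergence is 11/8.

R = 11/8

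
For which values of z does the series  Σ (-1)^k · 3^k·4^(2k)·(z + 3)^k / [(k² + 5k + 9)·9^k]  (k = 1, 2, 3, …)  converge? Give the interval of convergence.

Apply the ratio test: |a_{k+1}| / |a_k| = [(k² + 5k + 9)/((k+1)² + 5(k+1) + 9)] · 3·16/9, which tends to 16/3 as k → ∞.
The series converges when 16/3 · |z + 3| < 1, giving R = 3/16.
Check z = -45/16: the series is dominated by a constant times Σ 1/k², which converges (p = 2 > 1).
Check z = -51/16: absolute convergence follows by limit comparison with Σ 1/k².

[-51/16, -45/16]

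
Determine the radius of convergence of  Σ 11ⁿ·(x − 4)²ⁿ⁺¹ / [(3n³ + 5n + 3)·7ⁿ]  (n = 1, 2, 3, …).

By the ratio test, |a_{n+1}/a_n| = [(3n³ + 5n + 3)/(3(n+1)³ + 5(n+1) + 3)] · 11/7 → 11/7.
Successive powers of (x − 4) differ by 2, so the series converges when |x − 4|² · 11/7 < 1, i.e. |x − 4| < √(7/11). So R = √77/11.

R = √77/11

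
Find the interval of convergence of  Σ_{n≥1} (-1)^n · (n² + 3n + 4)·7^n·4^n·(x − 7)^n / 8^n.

(47/7, 51/7)

Ratio test: |a_{n+1}/a_n| = [((n+1)² + 3(n+1) + 4)/(n² + 3n + 4)] · 7·4/8 → 7/2 as n → ∞.
Thus R = 1/(7/2) = 2/7.
Endpoint x = 51/7: the terms do not tend to 0, so the series diverges.
Endpoint x = 47/7: the terms do not tend to 0, so the series diverges.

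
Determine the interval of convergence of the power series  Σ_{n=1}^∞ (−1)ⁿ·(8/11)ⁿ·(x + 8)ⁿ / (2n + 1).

(-75/8, -53/8]

Ratio test: |a_{n+1}/a_n| = [(2n + 1)/(2(n+1) + 1)] · 8/11 → 8/11 as n → ∞.
Hence the series converges for |x + 8| < 1/(8/11) = 11/8, so the radius of convergence is 11/8.
Check x = -53/8: the terms alternate in sign and decrease monotonically to 0 in absolute value (size ~ c/n), so the alternating series test gives convergence.
Endpoint x = -75/8: the terms behave like c/n; limit comparison with the harmonic series gives divergence.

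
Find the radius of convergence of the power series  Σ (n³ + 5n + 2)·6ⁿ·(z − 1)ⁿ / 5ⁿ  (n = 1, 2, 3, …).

R = 5/6

Ratio test: |a_{n+1}/a_n| = [((n+1)³ + 5(n+1) + 2)/(n³ + 5n + 2)] · 6/5 → 6/5 as n → ∞.
Convergence for |z − 1| · 6/5 < 1, i.e. |z − 1| < 5/6. So R = 5/6.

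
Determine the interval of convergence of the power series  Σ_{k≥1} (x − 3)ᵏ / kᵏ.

Applying the root test, |a_k|^(1/k) = 1/k → 0.
Since the k-th root of |a_k| tends to 0, the series converges for all real x; R = ∞.

(−∞, ∞)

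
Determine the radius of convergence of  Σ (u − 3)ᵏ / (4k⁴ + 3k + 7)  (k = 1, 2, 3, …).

R = 1

Ratio test: |a_{k+1}/a_k| = (4k⁴ + 3k + 7)/(4(k+1)⁴ + 3(k+1) + 7) → 1 as k → ∞.
Hence R = 1.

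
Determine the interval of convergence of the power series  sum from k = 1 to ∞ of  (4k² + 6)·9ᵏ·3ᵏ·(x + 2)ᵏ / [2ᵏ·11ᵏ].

Apply the ratio test: |a_{k+1}| / |a_k| = [(4(k+1)² + 6)/(4k² + 6)] · 9·3/(2·11), which tends to 27/22 as k → ∞.
The series converges when 27/22 · |x + 2| < 1, giving R = 22/27.
At x = -32/27: the k-th term does not approach 0; divergence by the term test.
Endpoint x = -76/27: the terms do not tend to 0, so the series diverges.

(-76/27, -32/27)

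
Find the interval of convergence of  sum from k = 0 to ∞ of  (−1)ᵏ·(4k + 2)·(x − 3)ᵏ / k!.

By the ratio test, |a_{k+1}/a_k| = (4(k+1) + 2)/(4k + 2) · 1/(k+1) → 0.
Since the limit is 0 < 1 for every x, the series converges on all of ℝ and R = ∞.

(−∞, ∞)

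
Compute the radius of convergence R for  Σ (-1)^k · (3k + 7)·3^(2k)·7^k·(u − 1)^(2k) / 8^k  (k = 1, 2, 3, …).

Ratio test: |a_{k+1}/a_k| = [(3(k+1) + 7)/(3k + 7)] · 9·7/8 → 63/8 as k → ∞.
Writing y = (u − 1)², the series in y has radius 8/63, so |u − 1| < √(8/63) and R = 2√14/21.

R = 2√14/21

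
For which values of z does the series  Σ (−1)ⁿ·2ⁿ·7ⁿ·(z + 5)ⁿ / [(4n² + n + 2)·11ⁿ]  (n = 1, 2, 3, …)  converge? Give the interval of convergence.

[-81/14, -59/14]

By the ratio test, |a_{n+1}/a_n| = [(4n² + n + 2)/(4(n+1)² + (n+1) + 2)] · 2·7/11 → 14/11.
Convergence for |z + 5| · 14/11 < 1, i.e. |z + 5| < 11/14. So R = 11/14.
At z = -59/14: absolute convergence follows by limit comparison with Σ 1/n².
At z = -81/14: the series is dominated by a constant times Σ 1/n², which converges (p = 2 > 1).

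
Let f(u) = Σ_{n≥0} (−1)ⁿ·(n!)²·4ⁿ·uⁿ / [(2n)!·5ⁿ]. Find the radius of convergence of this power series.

Apply the ratio test: |a_{n+1}| / |a_n| = (n+1)²/[(2n+1)·(2n+2)] · 4/5, which tends to 1/5 as n → ∞.
Thus R = 1/(1/5) = 5.

R = 5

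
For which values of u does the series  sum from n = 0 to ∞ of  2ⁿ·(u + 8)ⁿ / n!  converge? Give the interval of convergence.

Apply the ratio test: |a_{n+1}| / |a_n| = 2 · 1/(n+1), which tends to 0 as n → ∞.
Since the limit is 0 < 1 for every u, the series converges on all of ℝ and R = ∞.

(−∞, ∞)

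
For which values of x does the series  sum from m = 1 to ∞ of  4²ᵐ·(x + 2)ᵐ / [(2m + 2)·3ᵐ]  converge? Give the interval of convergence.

Ratio test: |a_{m+1}/a_m| = [(2m + 2)/(2(m+1) + 2)] · 16/3 → 16/3 as m → ∞.
Convergence for |x + 2| · 16/3 < 1, i.e. |x + 2| < 3/16. So R = 3/16.
At x = -29/16: comparison with the harmonic series Σ 1/m shows the series diverges.
At x = -35/16: the terms alternate in sign and decrease monotonically to 0 in absolute value (size ~ c/m), so the alternating series test gives convergence.

[-35/16, -29/16)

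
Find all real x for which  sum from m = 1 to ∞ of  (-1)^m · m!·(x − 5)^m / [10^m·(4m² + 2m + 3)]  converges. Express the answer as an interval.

{5}

The ratio of consecutive coefficients is (m+1) · 1/10 · (4m² + 2m + 3)/(4(m+1)² + 2(m+1) + 3) → ∞.
The ratio grows without bound, so the series diverges whenever (x − 5) ≠ 0; it converges only at x = 5. R = 0.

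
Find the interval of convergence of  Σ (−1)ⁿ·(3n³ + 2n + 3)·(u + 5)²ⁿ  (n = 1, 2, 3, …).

By the ratio test, |a_{n+1}/a_n| = (3(n+1)³ + 2(n+1) + 3)/(3n³ + 2n + 3) → 1.
Successive powers of (u + 5) differ by 2, so the series converges when |u + 5|² · 1 < 1, i.e. |u + 5| < √(1) = 1. So R = 1.
Endpoint u = -4: the terms do not tend to 0, so the series diverges.
Check u = -6: the terms have absolute value of order n³, which does not tend to 0, so the series diverges by the divergence test.

(-6, -4)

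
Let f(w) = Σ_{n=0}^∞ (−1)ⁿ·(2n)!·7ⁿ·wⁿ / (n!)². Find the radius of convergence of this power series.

R = 1/28

Apply the ratio test: |a_{n+1}| / |a_n| = (2n+1)·(2n+2)/(n+1)² · 7, which tends to 28 as n → ∞.
Thus R = 1/(28) = 1/28.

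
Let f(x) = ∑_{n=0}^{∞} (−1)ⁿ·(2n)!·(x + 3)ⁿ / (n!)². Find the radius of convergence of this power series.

R = 1/4

Apply the ratio test: |a_{n+1}| / |a_n| = (2n+1)·(2n+2)/(n+1)², which tends to 4 as n → ∞.
Hence the series converges for |x + 3| < 1/(4) = 1/4, so the radius of convergence is 1/4.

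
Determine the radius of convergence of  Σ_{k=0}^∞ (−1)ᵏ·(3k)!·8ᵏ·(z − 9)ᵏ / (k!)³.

R = 1/216

Ratio test: |a_{k+1}/a_k| = (3k+1)·(3k+2)·(3k+3)/(k+1)³ · 8 → 216 as k → ∞.
Convergence for |z − 9| · 216 < 1, i.e. |z − 9| < 1/216. So R = 1/216.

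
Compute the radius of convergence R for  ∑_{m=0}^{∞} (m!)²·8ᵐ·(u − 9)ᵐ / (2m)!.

R = 1/2

By the ratio test, |a_{m+1}/a_m| = (m+1)²/[(2m+1)·(2m+2)] · 8 → 2.
The series converges when 2 · |u − 9| < 1, giving R = 1/2.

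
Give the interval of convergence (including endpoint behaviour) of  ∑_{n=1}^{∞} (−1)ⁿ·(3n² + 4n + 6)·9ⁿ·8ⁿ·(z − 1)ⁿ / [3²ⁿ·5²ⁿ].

(-17/8, 33/8)

The ratio of consecutive coefficients is [(3(n+1)² + 4(n+1) + 6)/(3n² + 4n + 6)] · 9·8/(9·25) → 8/25.
The series converges when 8/25 · |z − 1| < 1, giving R = 25/8.
Endpoint z = 33/8: the terms have absolute value of order n², which does not tend to 0, so the series diverges by the divergence test.
At z = -17/8: the terms have absolute value of order n², which does not tend to 0, so the series diverges by the divergence test.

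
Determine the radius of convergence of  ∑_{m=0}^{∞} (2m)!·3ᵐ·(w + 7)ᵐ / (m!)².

The ratio of consecutive coefficients is (2m+1)·(2m+2)/(m+1)² · 3 → 12.
Convergence for |w + 7| · 12 < 1, i.e. |w + 7| < 1/12. So R = 1/12.

R = 1/12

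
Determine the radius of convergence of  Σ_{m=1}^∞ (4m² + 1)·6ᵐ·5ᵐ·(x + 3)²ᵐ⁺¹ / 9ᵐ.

The ratio of consecutive coefficients is [(4(m+1)² + 1)/(4m² + 1)] · 6·5/9 → 10/3.
Since the exponent of (x + 3) increases by 2 each term, convergence requires |x + 3|² < 3/10, hence R = √30/10.

R = √30/10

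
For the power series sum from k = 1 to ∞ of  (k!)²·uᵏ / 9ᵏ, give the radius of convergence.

By the ratio test, |a_{k+1}/a_k| = (k+1)² · 1/9 → ∞.
Since the ratio → ∞, the series diverges for every u ≠ 0, and R = 0.

R = 0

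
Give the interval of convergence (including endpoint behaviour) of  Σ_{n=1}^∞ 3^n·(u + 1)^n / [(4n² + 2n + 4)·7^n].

Apply the ratio test: |a_{n+1}| / |a_n| = [(4n² + 2n + 4)/(4(n+1)² + 2(n+1) + 4)] · 3/7, which tends to 3/7 as n → ∞.
Thus R = 1/(3/7) = 7/3.
Endpoint u = 4/3: the terms are on the order of 1/n², so the series converges absolutely by comparison with the p-series (p = 2 > 1).
Endpoint u = -10/3: the terms are on the order of 1/n², so the series converges absolutely by comparison with the p-series (p = 2 > 1).

[-10/3, 4/3]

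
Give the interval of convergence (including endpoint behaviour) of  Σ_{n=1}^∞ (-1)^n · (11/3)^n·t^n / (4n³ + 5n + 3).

Apply the ratio test: |a_{n+1}| / |a_n| = [(4n³ + 5n + 3)/(4(n+1)³ + 5(n+1) + 3)] · 11/3, which tends to 11/3 as n → ∞.
Convergence for |t| · 11/3 < 1, i.e. |t| < 3/11. So R = 3/11.
Check t = 3/11: absolute convergence follows by limit comparison with Σ 1/n³.
Check t = -3/11: absolute convergence follows by limit comparison with Σ 1/n³.

[-3/11, 3/11]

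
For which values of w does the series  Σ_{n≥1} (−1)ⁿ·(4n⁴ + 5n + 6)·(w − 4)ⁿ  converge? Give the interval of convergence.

(3, 5)

The ratio of consecutive coefficients is (4(n+1)⁴ + 5(n+1) + 6)/(4n⁴ + 5n + 6) → 1.
Hence R = 1.
Check w = 5: the terms do not tend to 0, so the series diverges.
At w = 3: the n-th term does not approach 0; divergence by the term test.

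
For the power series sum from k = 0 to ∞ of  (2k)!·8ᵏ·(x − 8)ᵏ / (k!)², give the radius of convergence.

R = 1/32

The ratio of consecutive coefficients is (2k+1)·(2k+2)/(k+1)² · 8 → 32.
The series converges when 32 · |x − 8| < 1, giving R = 1/32.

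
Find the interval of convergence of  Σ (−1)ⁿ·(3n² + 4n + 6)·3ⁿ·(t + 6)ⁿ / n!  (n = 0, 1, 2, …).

(−∞, ∞)

Ratio test: |a_{n+1}/a_n| = (3(n+1)² + 4(n+1) + 6)/(3n² + 4n + 6) · 3 · 1/(n+1) → 0 as n → ∞.
The limit is 0, so the series converges for all t; R = ∞.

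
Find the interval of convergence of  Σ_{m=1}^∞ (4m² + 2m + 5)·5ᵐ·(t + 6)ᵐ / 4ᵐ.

(-34/5, -26/5)

Ratio test: |a_{m+1}/a_m| = [(4(m+1)² + 2(m+1) + 5)/(4m² + 2m + 5)] · 5/4 → 5/4 as m → ∞.
Convergence for |t + 6| · 5/4 < 1, i.e. |t + 6| < 4/5. So R = 4/5.
Endpoint t = -26/5: the terms have absolute value of order m², which does not tend to 0, so the series diverges by the divergence test.
Endpoint t = -34/5: the terms have absolute value of order m², which does not tend to 0, so the series diverges by the divergence test.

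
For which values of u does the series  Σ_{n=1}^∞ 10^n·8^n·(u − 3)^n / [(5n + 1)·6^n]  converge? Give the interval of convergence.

The ratio of consecutive coefficients is [(5n + 1)/(5(n+1) + 1)] · 10·8/6 → 40/3.
Thus R = 1/(40/3) = 3/40.
Endpoint u = 123/40: comparison with the harmonic series Σ 1/n shows the series diverges.
At u = 117/40: convergence follows from the alternating series test (terms decrease monotonically to 0).

[117/40, 123/40)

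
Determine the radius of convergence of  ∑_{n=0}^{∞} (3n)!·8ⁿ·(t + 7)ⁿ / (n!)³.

By the ratio test, |a_{n+1}/a_n| = (3n+1)·(3n+2)·(3n+3)/(n+1)³ · 8 → 216.
Thus R = 1/(216) = 1/216.

R = 1/216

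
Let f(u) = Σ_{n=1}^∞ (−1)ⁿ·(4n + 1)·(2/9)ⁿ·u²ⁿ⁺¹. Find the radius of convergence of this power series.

R = 3√2/2

By the ratio test, |a_{n+1}/a_n| = [(4(n+1) + 1)/(4n + 1)] · 2/9 → 2/9.
Since the exponent of u increases by 2 each term, convergence requires |u|² < 9/2, hence R = 3√2/2.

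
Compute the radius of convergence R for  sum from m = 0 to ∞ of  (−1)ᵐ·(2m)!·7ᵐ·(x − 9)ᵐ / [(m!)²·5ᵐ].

Apply the ratio test: |a_{m+1}| / |a_m| = (2m+1)·(2m+2)/(m+1)² · 7/5, which tends to 28/5 as m → ∞.
The series converges when 28/5 · |x − 9| < 1, giving R = 5/28.

R = 5/28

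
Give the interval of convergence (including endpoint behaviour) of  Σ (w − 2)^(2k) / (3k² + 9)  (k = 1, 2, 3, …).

[1, 3]

By the ratio test, |a_{k+1}/a_k| = (3k² + 9)/(3(k+1)² + 9) → 1.
Since the exponent of (w − 2) increases by 2 each term, convergence requires |w − 2|² < 1, hence R = 1.
Check w = 3: the terms are on the order of 1/k², so the series converges absolutely by comparison with the p-series (p = 2 > 1).
Endpoint w = 1: the series is dominated by a constant times Σ 1/k², which converges (p = 2 > 1).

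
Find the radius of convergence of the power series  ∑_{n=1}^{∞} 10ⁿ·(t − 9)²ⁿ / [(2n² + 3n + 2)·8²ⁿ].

By the ratio test, |a_{n+1}/a_n| = [(2n² + 3n + 2)/(2(n+1)² + 3(n+1) + 2)] · 10/64 → 5/32.
Since the exponent of (t − 9) increases by 2 each term, convergence requires |t − 9|² < 32/5, hence R = 4√10/5.

R = 4√10/5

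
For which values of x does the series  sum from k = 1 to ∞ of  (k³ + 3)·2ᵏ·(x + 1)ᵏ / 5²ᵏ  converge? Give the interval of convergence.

By the ratio test, |a_{k+1}/a_k| = [((k+1)³ + 3)/(k³ + 3)] · 2/25 → 2/25.
Hence the series converges for |x + 1| < 1/(2/25) = 25/2, so the radius of convergence is 25/2.
Endpoint x = 23/2: the terms do not tend to 0, so the series diverges.
Endpoint x = -27/2: the terms have absolute value of order k³, which does not tend to 0, so the series diverges by the divergence test.

(-27/2, 23/2)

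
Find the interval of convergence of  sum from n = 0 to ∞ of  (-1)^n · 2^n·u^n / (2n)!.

(−∞, ∞)

By the ratio test, |a_{n+1}/a_n| = 2 · 1/[(2n+1)·(2n+2)] → 0.
Since the limit is 0 < 1 for every u, the series converges on all of ℝ and R = ∞.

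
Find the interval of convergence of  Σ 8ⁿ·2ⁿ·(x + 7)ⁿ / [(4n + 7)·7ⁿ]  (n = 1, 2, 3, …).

Ratio test: |a_{n+1}/a_n| = [(4n + 7)/(4(n+1) + 7)] · 8·2/7 → 16/7 as n → ∞.
Hence the series converges for |x + 7| < 1/(16/7) = 7/16, so the radius of convergence is 7/16.
Check x = -105/16: the terms behave like c/n; limit comparison with the harmonic series gives divergence.
At x = -119/16: the terms alternate in sign and decrease monotonically to 0 in absolute value (size ~ c/n), so the alternating series test gives convergence.

[-119/16, -105/16)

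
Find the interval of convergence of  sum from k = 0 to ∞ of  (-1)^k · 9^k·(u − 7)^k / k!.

Ratio test: |a_{k+1}/a_k| = 9 · 1/(k+1) → 0 as k → ∞.
The limit is 0, so the series converges for all u; R = ∞.

(−∞, ∞)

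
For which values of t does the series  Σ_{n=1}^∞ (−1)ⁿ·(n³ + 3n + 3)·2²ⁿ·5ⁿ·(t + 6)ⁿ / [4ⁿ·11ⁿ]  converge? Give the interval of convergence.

(-41/5, -19/5)

By the ratio test, |a_{n+1}/a_n| = [((n+1)³ + 3(n+1) + 3)/(n³ + 3n + 3)] · 4·5/(4·11) → 5/11.
Convergence for |t + 6| · 5/11 < 1, i.e. |t + 6| < 11/5. So R = 11/5.
Endpoint t = -19/5: the terms do not tend to 0, so the series diverges.
Check t = -41/5: the terms do not tend to 0, so the series diverges.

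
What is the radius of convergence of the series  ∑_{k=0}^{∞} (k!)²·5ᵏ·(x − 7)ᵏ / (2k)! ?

R = 4/5

Ratio test: |a_{k+1}/a_k| = (k+1)²/[(2k+1)·(2k+2)] · 5 → 5/4 as k → ∞.
Convergence for |x − 7| · 5/4 < 1, i.e. |x − 7| < 4/5. So R = 4/5.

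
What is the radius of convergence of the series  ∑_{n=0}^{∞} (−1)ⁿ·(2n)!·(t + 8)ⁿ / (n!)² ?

R = 1/4

By the ratio test, |a_{n+1}/a_n| = (2n+1)·(2n+2)/(n+1)² → 4.
Thus R = 1/(4) = 1/4.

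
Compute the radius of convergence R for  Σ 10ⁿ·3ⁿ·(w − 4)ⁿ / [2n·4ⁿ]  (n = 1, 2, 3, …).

R = 2/15

By the ratio test, |a_{n+1}/a_n| = [2n/2(n+1)] · 10·3/4 → 15/2.
Thus R = 1/(15/2) = 2/15.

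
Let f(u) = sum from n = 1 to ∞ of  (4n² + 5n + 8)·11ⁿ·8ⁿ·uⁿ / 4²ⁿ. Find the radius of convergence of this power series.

R = 2/11

Apply the ratio test: |a_{n+1}| / |a_n| = [(4(n+1)² + 5(n+1) + 8)/(4n² + 5n + 8)] · 11·8/16, which tends to 11/2 as n → ∞.
The series converges when 11/2 · |u| < 1, giving R = 2/11.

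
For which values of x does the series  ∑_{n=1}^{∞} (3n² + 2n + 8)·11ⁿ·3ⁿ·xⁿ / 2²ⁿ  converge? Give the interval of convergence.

(-4/33, 4/33)

The ratio of consecutive coefficients is [(3(n+1)² + 2(n+1) + 8)/(3n² + 2n + 8)] · 11·3/4 → 33/4.
The series converges when 33/4 · |x| < 1, giving R = 4/33.
At x = 4/33: the n-th term does not approach 0; divergence by the term test.
Endpoint x = -4/33: the terms have absolute value of order n², which does not tend to 0, so the series diverges by the divergence test.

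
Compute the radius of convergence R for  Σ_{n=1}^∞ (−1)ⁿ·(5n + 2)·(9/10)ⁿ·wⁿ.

R = 10/9

The ratio of consecutive coefficients is [(5(n+1) + 2)/(5n + 2)] · 9/10 → 9/10.
The series converges when 9/10 · |w| < 1, giving R = 10/9.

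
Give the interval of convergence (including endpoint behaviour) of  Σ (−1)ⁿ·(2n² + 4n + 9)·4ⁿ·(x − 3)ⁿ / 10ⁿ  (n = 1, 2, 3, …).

Apply the ratio test: |a_{n+1}| / |a_n| = [(2(n+1)² + 4(n+1) + 9)/(2n² + 4n + 9)] · 4/10, which tends to 2/5 as n → ∞.
Thus R = 1/(2/5) = 5/2.
Endpoint x = 11/2: the terms have absolute value of order n², which does not tend to 0, so the series diverges by the divergence test.
Endpoint x = 1/2: the n-th term does not approach 0; divergence by the term test.

(1/2, 11/2)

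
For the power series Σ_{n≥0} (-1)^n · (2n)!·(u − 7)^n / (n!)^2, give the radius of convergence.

R = 1/4

The ratio of consecutive coefficients is (2n+1)·(2n+2)/(n+1)² → 4.
Convergence for |u − 7| · 4 < 1, i.e. |u − 7| < 1/4. So R = 1/4.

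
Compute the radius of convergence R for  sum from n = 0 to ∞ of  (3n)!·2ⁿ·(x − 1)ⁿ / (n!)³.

By the ratio test, |a_{n+1}/a_n| = (3n+1)·(3n+2)·(3n+3)/(n+1)³ · 2 → 54.
The series converges when 54 · |x − 1| < 1, giving R = 1/54.

R = 1/54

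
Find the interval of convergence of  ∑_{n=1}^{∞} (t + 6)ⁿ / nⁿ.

(−∞, ∞)

Root test: |a_n|^(1/n) = 1/n → 0.
The limit is 0 for every t, so R = ∞.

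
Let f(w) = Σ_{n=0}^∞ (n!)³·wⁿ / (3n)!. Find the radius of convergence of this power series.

R = 27

Ratio test: |a_{n+1}/a_n| = (n+1)³/[(3n+1)·(3n+2)·(3n+3)] → 1/27 as n → ∞.
Hence the series converges for |w| < 1/(1/27) = 27, so the radius of convergence is 27.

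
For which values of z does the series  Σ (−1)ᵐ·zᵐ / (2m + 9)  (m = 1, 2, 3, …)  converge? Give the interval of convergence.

(-1, 1]

By the ratio test, |a_{m+1}/a_m| = (2m + 9)/(2(m+1) + 9) → 1.
Convergence for |z| < 1, so R = 1.
When z = 1, convergence follows from the alternating series test (terms decrease monotonically to 0).
Endpoint z = -1: the terms are asymptotic to a nonzero constant times 1/m, so the series diverges by limit comparison with Σ 1/m.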